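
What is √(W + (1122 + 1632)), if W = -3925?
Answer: I*√1171 ≈ 34.22*I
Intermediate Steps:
√(W + (1122 + 1632)) = √(-3925 + (1122 + 1632)) = √(-3925 + 2754) = √(-1171) = I*√1171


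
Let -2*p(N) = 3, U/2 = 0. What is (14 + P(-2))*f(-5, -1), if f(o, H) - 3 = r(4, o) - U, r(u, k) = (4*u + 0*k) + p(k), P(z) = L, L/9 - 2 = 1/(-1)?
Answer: 805/2 ≈ 402.50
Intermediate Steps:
U = 0 (U = 2*0 = 0)
L = 9 (L = 18 + 9*(1/(-1)) = 18 + 9*(1*(-1)) = 18 + 9*(-1) = 18 - 9 = 9)
P(z) = 9
p(N) = -3/2 (p(N) = -½*3 = -3/2)
r(u, k) = -3/2 + 4*u (r(u, k) = (4*u + 0*k) - 3/2 = (4*u + 0) - 3/2 = 4*u - 3/2 = -3/2 + 4*u)
f(o, H) = 35/2 (f(o, H) = 3 + ((-3/2 + 4*4) - 1*0) = 3 + ((-3/2 + 16) + 0) = 3 + (29/2 + 0) = 3 + 29/2 = 35/2)
(14 + P(-2))*f(-5, -1) = (14 + 9)*(35/2) = 23*(35/2) = 805/2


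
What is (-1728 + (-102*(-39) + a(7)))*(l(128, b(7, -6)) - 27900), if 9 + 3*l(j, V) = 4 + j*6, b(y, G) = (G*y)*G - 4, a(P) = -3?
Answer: -62119813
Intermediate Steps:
b(y, G) = -4 + y*G² (b(y, G) = y*G² - 4 = -4 + y*G²)
l(j, V) = -5/3 + 2*j (l(j, V) = -3 + (4 + j*6)/3 = -3 + (4 + 6*j)/3 = -3 + (4/3 + 2*j) = -5/3 + 2*j)
(-1728 + (-102*(-39) + a(7)))*(l(128, b(7, -6)) - 27900) = (-1728 + (-102*(-39) - 3))*((-5/3 + 2*128) - 27900) = (-1728 + (3978 - 3))*((-5/3 + 256) - 27900) = (-1728 + 3975)*(763/3 - 27900) = 2247*(-82937/3) = -62119813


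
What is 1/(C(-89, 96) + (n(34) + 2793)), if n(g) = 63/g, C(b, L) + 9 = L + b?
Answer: 34/94957 ≈ 0.00035806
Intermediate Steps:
C(b, L) = -9 + L + b (C(b, L) = -9 + (L + b) = -9 + L + b)
1/(C(-89, 96) + (n(34) + 2793)) = 1/((-9 + 96 - 89) + (63/34 + 2793)) = 1/(-2 + (63*(1/34) + 2793)) = 1/(-2 + (63/34 + 2793)) = 1/(-2 + 95025/34) = 1/(94957/34) = 34/94957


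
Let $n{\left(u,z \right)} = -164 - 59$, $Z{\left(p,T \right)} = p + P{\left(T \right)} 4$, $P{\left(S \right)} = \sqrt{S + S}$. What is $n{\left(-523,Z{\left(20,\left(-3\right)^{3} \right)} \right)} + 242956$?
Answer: $242733$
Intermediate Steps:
$P{\left(S \right)} = \sqrt{2} \sqrt{S}$ ($P{\left(S \right)} = \sqrt{2 S} = \sqrt{2} \sqrt{S}$)
$Z{\left(p,T \right)} = p + 4 \sqrt{2} \sqrt{T}$ ($Z{\left(p,T \right)} = p + \sqrt{2} \sqrt{T} 4 = p + 4 \sqrt{2} \sqrt{T}$)
$n{\left(u,z \right)} = -223$
$n{\left(-523,Z{\left(20,\left(-3\right)^{3} \right)} \right)} + 242956 = -223 + 242956 = 242733$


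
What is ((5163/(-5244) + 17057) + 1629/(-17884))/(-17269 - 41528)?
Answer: -33324325523/114879166119 ≈ -0.29008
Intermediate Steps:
((5163/(-5244) + 17057) + 1629/(-17884))/(-17269 - 41528) = ((5163*(-1/5244) + 17057) + 1629*(-1/17884))/(-58797) = ((-1721/1748 + 17057) - 1629/17884)*(-1/58797) = (29813915/1748 - 1629/17884)*(-1/58797) = (33324325523/1953827)*(-1/58797) = -33324325523/114879166119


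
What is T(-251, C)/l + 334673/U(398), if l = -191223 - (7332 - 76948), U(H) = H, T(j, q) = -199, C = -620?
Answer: 40698658713/48399586 ≈ 840.89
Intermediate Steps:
l = -121607 (l = -191223 - 1*(-69616) = -191223 + 69616 = -121607)
T(-251, C)/l + 334673/U(398) = -199/(-121607) + 334673/398 = -199*(-1/121607) + 334673*(1/398) = 199/121607 + 334673/398 = 40698658713/48399586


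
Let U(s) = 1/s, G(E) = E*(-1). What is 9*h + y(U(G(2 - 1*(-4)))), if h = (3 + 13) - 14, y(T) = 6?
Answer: 24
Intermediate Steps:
G(E) = -E
h = 2 (h = 16 - 14 = 2)
9*h + y(U(G(2 - 1*(-4)))) = 9*2 + 6 = 18 + 6 = 24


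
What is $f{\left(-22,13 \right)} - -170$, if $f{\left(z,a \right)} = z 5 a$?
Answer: $-1260$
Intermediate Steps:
$f{\left(z,a \right)} = 5 a z$ ($f{\left(z,a \right)} = 5 z a = 5 a z$)
$f{\left(-22,13 \right)} - -170 = 5 \cdot 13 \left(-22\right) - -170 = -1430 + 170 = -1260$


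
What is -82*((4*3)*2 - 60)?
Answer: 2952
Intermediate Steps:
-82*((4*3)*2 - 60) = -82*(12*2 - 60) = -82*(24 - 60) = -82*(-36) = 2952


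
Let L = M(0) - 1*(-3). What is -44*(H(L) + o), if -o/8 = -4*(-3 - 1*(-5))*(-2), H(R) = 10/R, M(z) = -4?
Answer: 6072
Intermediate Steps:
L = -1 (L = -4 - 1*(-3) = -4 + 3 = -1)
o = -128 (o = -8*(-4*(-3 - 1*(-5)))*(-2) = -8*(-4*(-3 + 5))*(-2) = -8*(-4*2)*(-2) = -(-64)*(-2) = -8*16 = -128)
-44*(H(L) + o) = -44*(10/(-1) - 128) = -44*(10*(-1) - 128) = -44*(-10 - 128) = -44*(-138) = 6072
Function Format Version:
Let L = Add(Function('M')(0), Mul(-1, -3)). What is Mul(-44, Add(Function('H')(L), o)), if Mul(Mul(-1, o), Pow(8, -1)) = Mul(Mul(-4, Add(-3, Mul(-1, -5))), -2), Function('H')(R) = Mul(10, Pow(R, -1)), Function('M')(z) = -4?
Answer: 6072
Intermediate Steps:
L = -1 (L = Add(-4, Mul(-1, -3)) = Add(-4, 3) = -1)
o = -128 (o = Mul(-8, Mul(Mul(-4, Add(-3, Mul(-1, -5))), -2)) = Mul(-8, Mul(Mul(-4, Add(-3, 5)), -2)) = Mul(-8, Mul(Mul(-4, 2), -2)) = Mul(-8, Mul(-8, -2)) = Mul(-8, 16) = -128)
Mul(-44, Add(Function('H')(L), o)) = Mul(-44, Add(Mul(10, Pow(-1, -1)), -128)) = Mul(-44, Add(Mul(10, -1), -128)) = Mul(-44, Add(-10, -128)) = Mul(-44, -138) = 6072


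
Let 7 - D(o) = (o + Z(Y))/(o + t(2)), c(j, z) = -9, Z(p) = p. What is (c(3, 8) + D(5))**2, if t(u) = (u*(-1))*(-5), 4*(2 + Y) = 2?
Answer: 4489/900 ≈ 4.9878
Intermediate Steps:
Y = -3/2 (Y = -2 + (1/4)*2 = -2 + 1/2 = -3/2 ≈ -1.5000)
t(u) = 5*u (t(u) = -u*(-5) = 5*u)
D(o) = 7 - (-3/2 + o)/(10 + o) (D(o) = 7 - (o - 3/2)/(o + 5*2) = 7 - (-3/2 + o)/(o + 10) = 7 - (-3/2 + o)/(10 + o))
(c(3, 8) + D(5))**2 = (-9 + (143 + 12*5)/(2*(10 + 5)))**2 = (-9 + (1/2)*(143 + 60)/15)**2 = (-9 + (1/2)*(1/15)*203)**2 = (-9 + 203/30)**2 = (-67/30)**2 = 4489/900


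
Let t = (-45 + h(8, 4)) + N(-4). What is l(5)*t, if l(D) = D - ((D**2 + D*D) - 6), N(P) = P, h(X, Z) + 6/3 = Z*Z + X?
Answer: 1053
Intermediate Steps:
h(X, Z) = -2 + X + Z**2 (h(X, Z) = -2 + (Z*Z + X) = -2 + (Z**2 + X) = -2 + (X + Z**2) = -2 + X + Z**2)
t = -27 (t = (-45 + (-2 + 8 + 4**2)) - 4 = (-45 + (-2 + 8 + 16)) - 4 = (-45 + 22) - 4 = -23 - 4 = -27)
l(D) = 6 + D - 2*D**2 (l(D) = D - ((D**2 + D**2) - 6) = D - (2*D**2 - 6) = D - (-6 + 2*D**2) = D + (6 - 2*D**2) = 6 + D - 2*D**2)
l(5)*t = (6 + 5 - 2*5**2)*(-27) = (6 + 5 - 2*25)*(-27) = (6 + 5 - 50)*(-27) = -39*(-27) = 1053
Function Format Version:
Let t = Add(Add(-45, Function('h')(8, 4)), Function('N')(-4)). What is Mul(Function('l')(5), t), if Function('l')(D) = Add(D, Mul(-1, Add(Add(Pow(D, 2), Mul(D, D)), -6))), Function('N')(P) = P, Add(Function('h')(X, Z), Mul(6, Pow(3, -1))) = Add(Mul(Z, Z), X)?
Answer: 1053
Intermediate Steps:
Function('h')(X, Z) = Add(-2, X, Pow(Z, 2)) (Function('h')(X, Z) = Add(-2, Add(Mul(Z, Z), X)) = Add(-2, Add(Pow(Z, 2), X)) = Add(-2, Add(X, Pow(Z, 2))) = Add(-2, X, Pow(Z, 2)))
t = -27 (t = Add(Add(-45, Add(-2, 8, Pow(4, 2))), -4) = Add(Add(-45, Add(-2, 8, 16)), -4) = Add(Add(-45, 22), -4) = Add(-23, -4) = -27)
Function('l')(D) = Add(6, D, Mul(-2, Pow(D, 2))) (Function('l')(D) = Add(D, Mul(-1, Add(Add(Pow(D, 2), Pow(D, 2)), -6))) = Add(D, Mul(-1, Add(Mul(2, Pow(D, 2)), -6))) = Add(D, Mul(-1, Add(-6, Mul(2, Pow(D, 2))))) = Add(D, Add(6, Mul(-2, Pow(D, 2)))) = Add(6, D, Mul(-2, Pow(D, 2))))
Mul(Function('l')(5), t) = Mul(Add(6, 5, Mul(-2, Pow(5, 2))), -27) = Mul(Add(6, 5, Mul(-2, 25)), -27) = Mul(Add(6, 5, -50), -27) = Mul(-39, -27) = 1053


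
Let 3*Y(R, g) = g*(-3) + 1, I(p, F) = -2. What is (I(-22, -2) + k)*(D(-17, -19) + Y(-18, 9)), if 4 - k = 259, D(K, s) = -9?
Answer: 13621/3 ≈ 4540.3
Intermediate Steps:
k = -255 (k = 4 - 1*259 = 4 - 259 = -255)
Y(R, g) = 1/3 - g (Y(R, g) = (g*(-3) + 1)/3 = (-3*g + 1)/3 = (1 - 3*g)/3 = 1/3 - g)
(I(-22, -2) + k)*(D(-17, -19) + Y(-18, 9)) = (-2 - 255)*(-9 + (1/3 - 1*9)) = -257*(-9 + (1/3 - 9)) = -257*(-9 - 26/3) = -257*(-53/3) = 13621/3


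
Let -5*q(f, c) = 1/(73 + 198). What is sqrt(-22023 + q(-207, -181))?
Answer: I*sqrt(40434779930)/1355 ≈ 148.4*I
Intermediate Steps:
q(f, c) = -1/1355 (q(f, c) = -1/(5*(73 + 198)) = -1/5/271 = -1/5*1/271 = -1/1355)
sqrt(-22023 + q(-207, -181)) = sqrt(-22023 - 1/1355) = sqrt(-29841166/1355) = I*sqrt(40434779930)/1355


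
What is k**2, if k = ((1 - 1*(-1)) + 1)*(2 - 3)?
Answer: 9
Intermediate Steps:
k = -3 (k = ((1 + 1) + 1)*(-1) = (2 + 1)*(-1) = 3*(-1) = -3)
k**2 = (-3)**2 = 9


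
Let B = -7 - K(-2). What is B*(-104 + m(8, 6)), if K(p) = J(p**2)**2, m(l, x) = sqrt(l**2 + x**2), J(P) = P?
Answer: 2162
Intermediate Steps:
K(p) = p**4 (K(p) = (p**2)**2 = p**4)
B = -23 (B = -7 - 1*(-2)**4 = -7 - 1*16 = -7 - 16 = -23)
B*(-104 + m(8, 6)) = -23*(-104 + sqrt(8**2 + 6**2)) = -23*(-104 + sqrt(64 + 36)) = -23*(-104 + sqrt(100)) = -23*(-104 + 10) = -23*(-94) = 2162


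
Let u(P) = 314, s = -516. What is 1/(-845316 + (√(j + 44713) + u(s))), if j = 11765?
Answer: -422501/357014161763 - √56478/714028323526 ≈ -1.1838e-6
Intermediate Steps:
1/(-845316 + (√(j + 44713) + u(s))) = 1/(-845316 + (√(11765 + 44713) + 314)) = 1/(-845316 + (√56478 + 314)) = 1/(-845316 + (314 + √56478)) = 1/(-845002 + √56478)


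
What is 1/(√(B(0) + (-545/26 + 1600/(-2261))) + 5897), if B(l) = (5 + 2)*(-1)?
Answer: 346661042/2044261850021 - I*√99074808742/2044261850021 ≈ 0.00016958 - 1.5397e-7*I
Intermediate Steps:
B(l) = -7 (B(l) = 7*(-1) = -7)
1/(√(B(0) + (-545/26 + 1600/(-2261))) + 5897) = 1/(√(-7 + (-545/26 + 1600/(-2261))) + 5897) = 1/(√(-7 + (-545*1/26 + 1600*(-1/2261))) + 5897) = 1/(√(-7 + (-545/26 - 1600/2261)) + 5897) = 1/(√(-7 - 1273845/58786) + 5897) = 1/(√(-1685347/58786) + 5897) = 1/(I*√99074808742/58786 + 5897) = 1/(5897 + I*√99074808742/58786)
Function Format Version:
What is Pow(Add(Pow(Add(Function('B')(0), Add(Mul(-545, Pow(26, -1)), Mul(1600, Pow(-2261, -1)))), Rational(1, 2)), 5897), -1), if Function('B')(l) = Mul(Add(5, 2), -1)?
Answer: Add(Rational(346661042, 2044261850021), Mul(Rational(-1, 2044261850021), I, Pow(99074808742, Rational(1, 2)))) ≈ Add(0.00016958, Mul(-1.5397e-7, I))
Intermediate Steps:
Function('B')(l) = -7 (Function('B')(l) = Mul(7, -1) = -7)
Pow(Add(Pow(Add(Function('B')(0), Add(Mul(-545, Pow(26, -1)), Mul(1600, Pow(-2261, -1)))), Rational(1, 2)), 5897), -1) = Pow(Add(Pow(Add(-7, Add(Mul(-545, Pow(26, -1)), Mul(1600, Pow(-2261, -1)))), Rational(1, 2)), 5897), -1) = Pow(Add(Pow(Add(-7, Add(Mul(-545, Rational(1, 26)), Mul(1600, Rational(-1, 2261)))), Rational(1, 2)), 5897), -1) = Pow(Add(Pow(Add(-7, Add(Rational(-545, 26), Rational(-1600, 2261))), Rational(1, 2)), 5897), -1) = Pow(Add(Pow(Add(-7, Rational(-1273845, 58786)), Rational(1, 2)), 5897), -1) = Pow(Add(Pow(Rational(-1685347, 58786), Rational(1, 2)), 5897), -1) = Pow(Add(Mul(Rational(1, 58786), I, Pow(99074808742, Rational(1, 2))), 5897), -1) = Pow(Add(5897, Mul(Rational(1, 58786), I, Pow(99074808742, Rational(1, 2)))), -1)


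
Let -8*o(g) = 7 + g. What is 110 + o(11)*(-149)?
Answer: 1781/4 ≈ 445.25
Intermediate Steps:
o(g) = -7/8 - g/8 (o(g) = -(7 + g)/8 = -7/8 - g/8)
110 + o(11)*(-149) = 110 + (-7/8 - ⅛*11)*(-149) = 110 + (-7/8 - 11/8)*(-149) = 110 - 9/4*(-149) = 110 + 1341/4 = 1781/4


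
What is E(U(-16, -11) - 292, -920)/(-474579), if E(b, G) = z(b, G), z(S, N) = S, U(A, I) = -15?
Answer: 307/474579 ≈ 0.00064689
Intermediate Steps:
E(b, G) = b
E(U(-16, -11) - 292, -920)/(-474579) = (-15 - 292)/(-474579) = -307*(-1/474579) = 307/474579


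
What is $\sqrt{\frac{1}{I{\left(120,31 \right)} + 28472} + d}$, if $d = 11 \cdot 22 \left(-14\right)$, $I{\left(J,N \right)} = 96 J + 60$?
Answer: $\frac{5 i \sqrt{54349032011}}{20026} \approx 58.207 i$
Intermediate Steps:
$I{\left(J,N \right)} = 60 + 96 J$
$d = -3388$ ($d = 242 \left(-14\right) = -3388$)
$\sqrt{\frac{1}{I{\left(120,31 \right)} + 28472} + d} = \sqrt{\frac{1}{\left(60 + 96 \cdot 120\right) + 28472} - 3388} = \sqrt{\frac{1}{\left(60 + 11520\right) + 28472} - 3388} = \sqrt{\frac{1}{11580 + 28472} - 3388} = \sqrt{\frac{1}{40052} - 3388} = \sqrt{- \frac{135696175}{40052}} = \frac{5 i \sqrt{54349032011}}{20026}$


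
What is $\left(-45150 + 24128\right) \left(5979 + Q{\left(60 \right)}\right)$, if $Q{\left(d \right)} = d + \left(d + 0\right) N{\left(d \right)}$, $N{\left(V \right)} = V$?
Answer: $-202631058$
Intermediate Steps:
$Q{\left(d \right)} = d + d^{2}$ ($Q{\left(d \right)} = d + \left(d + 0\right) d = d + d d = d + d^{2}$)
$\left(-45150 + 24128\right) \left(5979 + Q{\left(60 \right)}\right) = \left(-45150 + 24128\right) \left(5979 + 60 \left(1 + 60\right)\right) = - 21022 \left(5979 + 60 \cdot 61\right) = - 21022 \left(5979 + 3660\right) = \left(-21022\right) 9639 = -202631058$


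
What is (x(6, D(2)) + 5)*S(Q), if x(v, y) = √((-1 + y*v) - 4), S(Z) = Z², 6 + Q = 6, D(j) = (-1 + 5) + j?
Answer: 0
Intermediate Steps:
D(j) = 4 + j
Q = 0 (Q = -6 + 6 = 0)
x(v, y) = √(-5 + v*y) (x(v, y) = √((-1 + v*y) - 4) = √(-5 + v*y))
(x(6, D(2)) + 5)*S(Q) = (√(-5 + 6*(4 + 2)) + 5)*0² = (√(-5 + 6*6) + 5)*0 = (√(-5 + 36) + 5)*0 = (√31 + 5)*0 = (5 + √31)*0 = 0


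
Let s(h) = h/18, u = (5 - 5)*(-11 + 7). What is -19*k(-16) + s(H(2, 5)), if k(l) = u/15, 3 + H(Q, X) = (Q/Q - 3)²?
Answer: 1/18 ≈ 0.055556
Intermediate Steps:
u = 0 (u = 0*(-4) = 0)
H(Q, X) = 1 (H(Q, X) = -3 + (Q/Q - 3)² = -3 + (1 - 3)² = -3 + (-2)² = -3 + 4 = 1)
s(h) = h/18 (s(h) = h*(1/18) = h/18)
k(l) = 0 (k(l) = 0/15 = 0*(1/15) = 0)
-19*k(-16) + s(H(2, 5)) = -19*0 + (1/18)*1 = 0 + 1/18 = 1/18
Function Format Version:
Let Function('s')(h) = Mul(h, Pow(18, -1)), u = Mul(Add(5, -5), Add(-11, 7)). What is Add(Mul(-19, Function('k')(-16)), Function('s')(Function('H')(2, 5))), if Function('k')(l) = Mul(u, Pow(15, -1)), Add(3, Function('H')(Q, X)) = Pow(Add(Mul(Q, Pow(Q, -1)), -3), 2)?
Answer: Rational(1, 18) ≈ 0.055556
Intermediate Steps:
u = 0 (u = Mul(0, -4) = 0)
Function('H')(Q, X) = 1 (Function('H')(Q, X) = Add(-3, Pow(Add(Mul(Q, Pow(Q, -1)), -3), 2)) = Add(-3, Pow(Add(1, -3), 2)) = Add(-3, Pow(-2, 2)) = Add(-3, 4) = 1)
Function('s')(h) = Mul(Rational(1, 18), h) (Function('s')(h) = Mul(h, Rational(1, 18)) = Mul(Rational(1, 18), h))
Function('k')(l) = 0 (Function('k')(l) = Mul(0, Pow(15, -1)) = Mul(0, Rational(1, 15)) = 0)
Add(Mul(-19, Function('k')(-16)), Function('s')(Function('H')(2, 5))) = Add(Mul(-19, 0), Mul(Rational(1, 18), 1)) = Add(0, Rational(1, 18)) = Rational(1, 18)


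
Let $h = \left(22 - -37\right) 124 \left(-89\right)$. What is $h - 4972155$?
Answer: $-5623279$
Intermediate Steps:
$h = -651124$ ($h = \left(22 + 37\right) 124 \left(-89\right) = 59 \cdot 124 \left(-89\right) = 7316 \left(-89\right) = -651124$)
$h - 4972155 = -651124 - 4972155 = -5623279$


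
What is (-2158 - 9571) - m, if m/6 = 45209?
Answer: -282983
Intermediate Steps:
m = 271254 (m = 6*45209 = 271254)
(-2158 - 9571) - m = (-2158 - 9571) - 1*271254 = -11729 - 271254 = -282983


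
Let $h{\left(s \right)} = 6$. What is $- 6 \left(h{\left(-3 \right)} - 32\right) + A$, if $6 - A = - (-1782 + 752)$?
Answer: $-868$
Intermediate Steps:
$A = -1024$ ($A = 6 - - (-1782 + 752) = 6 - \left(-1\right) \left(-1030\right) = 6 - 1030 = -1024$)
$- 6 \left(h{\left(-3 \right)} - 32\right) + A = - 6 \left(6 - 32\right) - 1024 = \left(-6\right) \left(-26\right) - 1024 = 156 - 1024 = -868$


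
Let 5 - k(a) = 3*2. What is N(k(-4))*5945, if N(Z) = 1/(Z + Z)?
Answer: -5945/2 ≈ -2972.5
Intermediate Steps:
k(a) = -1 (k(a) = 5 - 3*2 = 5 - 1*6 = 5 - 6 = -1)
N(Z) = 1/(2*Z)
N(k(-4))*5945 = ((½)/(-1))*5945 = ((½)*(-1))*5945 = -½*5945 = -5945/2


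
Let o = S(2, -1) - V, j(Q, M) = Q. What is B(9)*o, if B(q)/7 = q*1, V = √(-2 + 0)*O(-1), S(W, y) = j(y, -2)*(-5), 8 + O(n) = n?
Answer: 315 + 567*I*√2 ≈ 315.0 + 801.86*I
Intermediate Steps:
O(n) = -8 + n
S(W, y) = -5*y (S(W, y) = y*(-5) = -5*y)
V = -9*I*√2 (V = √(-2 + 0)*(-8 - 1) = √(-2)*(-9) = (I*√2)*(-9) = -9*I*√2 ≈ -12.728*I)
B(q) = 7*q (B(q) = 7*(q*1) = 7*q)
o = 5 + 9*I*√2 (o = -5*(-1) - (-9)*I*√2 = 5 + 9*I*√2 ≈ 5.0 + 12.728*I)
B(9)*o = (7*9)*(5 + 9*I*√2) = 63*(5 + 9*I*√2) = 315 + 567*I*√2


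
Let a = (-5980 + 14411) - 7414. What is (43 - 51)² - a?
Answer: -953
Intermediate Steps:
a = 1017 (a = 8431 - 7414 = 1017)
(43 - 51)² - a = (43 - 51)² - 1*1017 = (-8)² - 1017 = 64 - 1017 = -953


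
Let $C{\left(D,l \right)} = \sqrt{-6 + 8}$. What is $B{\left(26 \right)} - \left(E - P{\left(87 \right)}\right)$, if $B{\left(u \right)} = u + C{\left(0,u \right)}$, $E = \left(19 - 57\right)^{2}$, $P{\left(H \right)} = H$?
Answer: $-1331 + \sqrt{2} \approx -1329.6$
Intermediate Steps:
$E = 1444$ ($E = \left(-38\right)^{2} = 1444$)
$C{\left(D,l \right)} = \sqrt{2}$
$B{\left(u \right)} = u + \sqrt{2}$
$B{\left(26 \right)} - \left(E - P{\left(87 \right)}\right) = \left(26 + \sqrt{2}\right) - \left(1444 - 87\right) = \left(26 + \sqrt{2}\right) - 1357 = -1331 + \sqrt{2}$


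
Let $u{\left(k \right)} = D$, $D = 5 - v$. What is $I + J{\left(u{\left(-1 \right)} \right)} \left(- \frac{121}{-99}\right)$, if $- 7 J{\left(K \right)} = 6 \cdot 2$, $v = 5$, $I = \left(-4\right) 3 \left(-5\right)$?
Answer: $\frac{1216}{21} \approx 57.905$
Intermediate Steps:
$I = 60$ ($I = \left(-12\right) \left(-5\right) = 60$)
$D = 0$ ($D = 5 - 5 = 0$)
$u{\left(k \right)} = 0$
$J{\left(K \right)} = - \frac{12}{7}$ ($J{\left(K \right)} = - \frac{6 \cdot 2}{7} = \left(- \frac{1}{7}\right) 12 = - \frac{12}{7}$)
$I + J{\left(u{\left(-1 \right)} \right)} \left(- \frac{121}{-99}\right) = 60 - \frac{12 \left(- \frac{121}{-99}\right)}{7} = 60 - \frac{12 \left(\left(-121\right) \left(- \frac{1}{99}\right)\right)}{7} = 60 - \frac{44}{21} = \frac{1216}{21}$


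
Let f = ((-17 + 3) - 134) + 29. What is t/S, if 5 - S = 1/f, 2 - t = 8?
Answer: -357/298 ≈ -1.1980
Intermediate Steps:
f = -119 (f = (-14 - 134) + 29 = -148 + 29 = -119)
t = -6 (t = 2 - 1*8 = 2 - 8 = -6)
S = 596/119 (S = 5 - 1/(-119) = 5 - 1*(-1/119) = 5 + 1/119 = 596/119 ≈ 5.0084)
t/S = -6/596/119 = -6*119/596 = -357/298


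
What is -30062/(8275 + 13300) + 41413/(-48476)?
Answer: -2350770987/1045869700 ≈ -2.2477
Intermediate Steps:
-30062/(8275 + 13300) + 41413/(-48476) = -30062/21575 + 41413*(-1/48476) = -30062*1/21575 - 41413/48476 = -30062/21575 - 41413/48476 = -2350770987/1045869700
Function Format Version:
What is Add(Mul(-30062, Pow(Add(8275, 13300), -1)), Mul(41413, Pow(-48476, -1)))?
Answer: Rational(-2350770987, 1045869700) ≈ -2.2477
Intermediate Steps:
Add(Mul(-30062, Pow(Add(8275, 13300), -1)), Mul(41413, Pow(-48476, -1))) = Add(Mul(-30062, Pow(21575, -1)), Mul(41413, Rational(-1, 48476))) = Add(Mul(-30062, Rational(1, 21575)), Rational(-41413, 48476)) = Add(Rational(-30062, 21575), Rational(-41413, 48476)) = Rational(-2350770987, 1045869700)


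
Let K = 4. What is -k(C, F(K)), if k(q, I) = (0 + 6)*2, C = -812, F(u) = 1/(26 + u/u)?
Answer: -12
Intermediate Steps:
F(u) = 1/27 (F(u) = 1/(26 + 1) = 1/27)
k(q, I) = 12 (k(q, I) = 6*2 = 12)
-k(C, F(K)) = -1*12 = -12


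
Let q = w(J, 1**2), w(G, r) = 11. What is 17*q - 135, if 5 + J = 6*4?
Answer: 52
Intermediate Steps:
J = 19 (J = -5 + 6*4 = -5 + 24 = 19)
q = 11
17*q - 135 = 17*11 - 135 = 187 - 135 = 52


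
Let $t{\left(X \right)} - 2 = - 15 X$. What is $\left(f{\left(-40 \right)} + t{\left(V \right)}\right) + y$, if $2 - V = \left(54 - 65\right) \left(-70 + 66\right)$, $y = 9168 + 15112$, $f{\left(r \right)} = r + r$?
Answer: $24832$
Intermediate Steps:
$f{\left(r \right)} = 2 r$
$y = 24280$
$V = -42$ ($V = 2 - \left(54 - 65\right) \left(-70 + 66\right) = 2 - \left(-11\right) \left(-4\right) = 2 - 44 = -42$)
$t{\left(X \right)} = 2 - 15 X$
$\left(f{\left(-40 \right)} + t{\left(V \right)}\right) + y = \left(2 \left(-40\right) + \left(2 - -630\right)\right) + 24280 = \left(-80 + \left(2 + 630\right)\right) + 24280 = \left(-80 + 632\right) + 24280 = 552 + 24280 = 24832$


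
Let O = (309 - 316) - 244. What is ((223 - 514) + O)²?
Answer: 293764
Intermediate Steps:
O = -251 (O = -7 - 244 = -251)
((223 - 514) + O)² = ((223 - 514) - 251)² = (-291 - 251)² = (-542)² = 293764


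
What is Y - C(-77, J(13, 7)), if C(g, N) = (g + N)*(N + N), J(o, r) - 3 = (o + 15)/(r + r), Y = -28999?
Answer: -28279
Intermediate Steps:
J(o, r) = 3 + (15 + o)/(2*r) (J(o, r) = 3 + (o + 15)/(r + r) = 3 + (15 + o)/((2*r)) = 3 + (15 + o)*(1/(2*r)) = 3 + (15 + o)/(2*r))
C(g, N) = 2*N*(N + g) (C(g, N) = (N + g)*(2*N) = 2*N*(N + g))
Y - C(-77, J(13, 7)) = -28999 - 2*(½)*(15 + 13 + 6*7)/7*((½)*(15 + 13 + 6*7)/7 - 77) = -28999 - 2*(½)*(⅐)*(15 + 13 + 42)*((½)*(⅐)*(15 + 13 + 42) - 77) = -28999 - 2*(½)*(⅐)*70*((½)*(⅐)*70 - 77) = -28999 - 2*5*(5 - 77) = -28999 - 2*5*(-72) = -28999 - 1*(-720) = -28999 + 720 = -28279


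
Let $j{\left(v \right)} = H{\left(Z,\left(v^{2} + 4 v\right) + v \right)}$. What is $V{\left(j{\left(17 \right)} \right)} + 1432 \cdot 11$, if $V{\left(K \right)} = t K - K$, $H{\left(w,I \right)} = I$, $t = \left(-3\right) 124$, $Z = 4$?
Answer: $-123750$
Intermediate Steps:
$t = -372$
$j{\left(v \right)} = v^{2} + 5 v$ ($j{\left(v \right)} = \left(v^{2} + 4 v\right) + v = v^{2} + 5 v$)
$V{\left(K \right)} = - 373 K$ ($V{\left(K \right)} = - 372 K - K = - 373 K$)
$V{\left(j{\left(17 \right)} \right)} + 1432 \cdot 11 = - 373 \cdot 17 \left(5 + 17\right) + 1432 \cdot 11 = - 373 \cdot 17 \cdot 22 + 15752 = \left(-373\right) 374 + 15752 = -139502 + 15752 = -123750$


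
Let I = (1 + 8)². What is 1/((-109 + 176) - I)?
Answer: -1/14 ≈ -0.071429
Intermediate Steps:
I = 81 (I = 9² = 81)
1/((-109 + 176) - I) = 1/((-109 + 176) - 1*81) = 1/(67 - 81) = 1/(-14) = -1/14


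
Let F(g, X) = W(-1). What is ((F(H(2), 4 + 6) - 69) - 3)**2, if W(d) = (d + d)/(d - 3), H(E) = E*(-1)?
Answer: 20449/4 ≈ 5112.3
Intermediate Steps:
H(E) = -E
W(d) = 2*d/(-3 + d) (W(d) = (2*d)/(-3 + d) = 2*d/(-3 + d))
F(g, X) = 1/2 (F(g, X) = 2*(-1)/(-3 - 1) = 2*(-1)/(-4) = 2*(-1)*(-1/4) = 1/2)
((F(H(2), 4 + 6) - 69) - 3)**2 = ((1/2 - 69) - 3)**2 = (-137/2 - 3)**2 = (-143/2)**2 = 20449/4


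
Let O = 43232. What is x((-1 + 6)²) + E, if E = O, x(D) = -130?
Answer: 43102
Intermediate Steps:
E = 43232
x((-1 + 6)²) + E = -130 + 43232 = 43102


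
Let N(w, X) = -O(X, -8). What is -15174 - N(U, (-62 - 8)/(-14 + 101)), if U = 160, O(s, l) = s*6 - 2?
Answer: -440244/29 ≈ -15181.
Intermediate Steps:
O(s, l) = -2 + 6*s (O(s, l) = 6*s - 2 = -2 + 6*s)
N(w, X) = 2 - 6*X (N(w, X) = -(-2 + 6*X) = 2 - 6*X)
-15174 - N(U, (-62 - 8)/(-14 + 101)) = -15174 - (2 - 6*(-62 - 8)/(-14 + 101)) = -15174 - (2 - (-420)/87) = -15174 - (2 - 6*(-70/87)) = -15174 - (2 + 140/29) = -15174 - 1*198/29 = -15174 - 198/29 = -440244/29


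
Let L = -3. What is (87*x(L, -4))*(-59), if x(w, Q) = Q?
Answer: 20532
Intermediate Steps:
(87*x(L, -4))*(-59) = (87*(-4))*(-59) = -348*(-59) = 20532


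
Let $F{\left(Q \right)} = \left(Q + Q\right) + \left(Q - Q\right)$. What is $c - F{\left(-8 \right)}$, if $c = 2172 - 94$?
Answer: $2094$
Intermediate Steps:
$F{\left(Q \right)} = 2 Q$ ($F{\left(Q \right)} = 2 Q + 0 = 2 Q$)
$c = 2078$
$c - F{\left(-8 \right)} = 2078 - 2 \left(-8\right) = 2078 - -16 = 2078 + 16 = 2094$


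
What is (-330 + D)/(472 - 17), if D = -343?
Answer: -673/455 ≈ -1.4791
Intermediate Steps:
(-330 + D)/(472 - 17) = (-330 - 343)/(472 - 17) = -673/455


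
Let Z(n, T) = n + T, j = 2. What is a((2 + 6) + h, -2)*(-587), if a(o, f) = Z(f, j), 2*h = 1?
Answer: 0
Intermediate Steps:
h = 1/2 (h = (1/2)*1 = 1/2 ≈ 0.50000)
Z(n, T) = T + n
a(o, f) = 2 + f
a((2 + 6) + h, -2)*(-587) = (2 - 2)*(-587) = 0*(-587) = 0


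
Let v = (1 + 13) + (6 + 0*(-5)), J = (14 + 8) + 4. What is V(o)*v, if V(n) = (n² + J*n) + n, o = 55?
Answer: 90200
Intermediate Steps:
J = 26 (J = 22 + 4 = 26)
v = 20 (v = 14 + (6 + 0) = 14 + 6 = 20)
V(n) = n² + 27*n (V(n) = (n² + 26*n) + n = n² + 27*n)
V(o)*v = (55*(27 + 55))*20 = (55*82)*20 = 4510*20 = 90200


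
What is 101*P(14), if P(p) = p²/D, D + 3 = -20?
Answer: -19796/23 ≈ -860.70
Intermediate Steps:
D = -23 (D = -3 - 20 = -23)
P(p) = -p²/23 (P(p) = p²/(-23) = -p²/23)
101*P(14) = 101*(-1/23*14²) = 101*(-1/23*196) = 101*(-196/23) = -19796/23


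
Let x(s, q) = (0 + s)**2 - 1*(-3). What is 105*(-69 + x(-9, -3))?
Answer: 1575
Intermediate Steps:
x(s, q) = 3 + s**2 (x(s, q) = s**2 + 3 = 3 + s**2)
105*(-69 + x(-9, -3)) = 105*(-69 + (3 + (-9)**2)) = 105*(-69 + (3 + 81)) = 105*(-69 + 84) = 105*15 = 1575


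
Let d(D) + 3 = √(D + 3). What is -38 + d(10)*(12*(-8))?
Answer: 250 - 96*√13 ≈ -96.133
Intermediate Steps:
d(D) = -3 + √(3 + D) (d(D) = -3 + √(D + 3) = -3 + √(3 + D))
-38 + d(10)*(12*(-8)) = -38 + (-3 + √(3 + 10))*(12*(-8)) = -38 + (-3 + √13)*(-96) = -38 + (288 - 96*√13) = 250 - 96*√13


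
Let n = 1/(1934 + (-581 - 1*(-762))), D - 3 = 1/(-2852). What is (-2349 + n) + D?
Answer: -14151024343/6031980 ≈ -2346.0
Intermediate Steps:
D = 8555/2852 (D = 3 + 1/(-2852) = 3 - 1/2852 = 8555/2852 ≈ 2.9996)
n = 1/2115 (n = 1/(1934 + (-581 + 762)) = 1/(1934 + 181) = 1/2115 ≈ 0.00047281)
(-2349 + n) + D = (-2349 + 1/2115) + 8555/2852 = -4968134/2115 + 8555/2852 = -14151024343/6031980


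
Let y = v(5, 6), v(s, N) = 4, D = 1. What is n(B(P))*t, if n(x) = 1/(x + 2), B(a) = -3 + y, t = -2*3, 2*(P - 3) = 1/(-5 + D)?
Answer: -2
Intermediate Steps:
P = 23/8 (P = 3 + 1/(2*(-5 + 1)) = 3 + (½)/(-4) = 3 + (½)*(-¼) = 3 - ⅛ = 23/8 ≈ 2.8750)
t = -6
y = 4
B(a) = 1 (B(a) = -3 + 4 = 1)
n(x) = 1/(2 + x)
n(B(P))*t = -6/(2 + 1) = -6/3 = (⅓)*(-6) = -2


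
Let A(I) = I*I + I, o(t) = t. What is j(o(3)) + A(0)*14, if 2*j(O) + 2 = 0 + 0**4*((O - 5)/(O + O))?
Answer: -1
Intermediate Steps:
j(O) = -1 (j(O) = -1 + (0 + 0**4*((O - 5)/(O + O)))/2 = -1 + (0 + 0*((-5 + O)/((2*O))))/2 = -1 + (0 + 0*((-5 + O)*(1/(2*O))))/2 = -1 + (0 + 0*((-5 + O)/(2*O)))/2 = -1 + (0 + 0)/2 = -1 + (1/2)*0 = -1 + 0 = -1)
A(I) = I + I**2 (A(I) = I**2 + I = I + I**2)
j(o(3)) + A(0)*14 = -1 + (0*(1 + 0))*14 = -1 + (0*1)*14 = -1 + 0*14 = -1 + 0 = -1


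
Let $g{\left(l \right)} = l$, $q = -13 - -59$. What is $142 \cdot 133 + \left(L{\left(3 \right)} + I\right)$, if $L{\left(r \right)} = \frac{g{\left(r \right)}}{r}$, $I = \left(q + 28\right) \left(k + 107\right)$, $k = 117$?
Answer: $35463$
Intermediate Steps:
$q = 46$ ($q = -13 + 59 = 46$)
$I = 16576$ ($I = \left(46 + 28\right) \left(117 + 107\right) = 74 \cdot 224 = 16576$)
$L{\left(r \right)} = 1$ ($L{\left(r \right)} = \frac{r}{r} = 1$)
$142 \cdot 133 + \left(L{\left(3 \right)} + I\right) = 142 \cdot 133 + \left(1 + 16576\right) = 18886 + 16577 = 35463$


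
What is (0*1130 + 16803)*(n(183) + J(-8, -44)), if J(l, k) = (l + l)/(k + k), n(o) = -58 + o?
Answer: 23137731/11 ≈ 2.1034e+6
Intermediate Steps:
J(l, k) = l/k (J(l, k) = (2*l)/((2*k)) = (2*l)*(1/(2*k)) = l/k)
(0*1130 + 16803)*(n(183) + J(-8, -44)) = (0*1130 + 16803)*((-58 + 183) - 8/(-44)) = (0 + 16803)*(125 - 8*(-1/44)) = 16803*(125 + 2/11) = 16803*(1377/11) = 23137731/11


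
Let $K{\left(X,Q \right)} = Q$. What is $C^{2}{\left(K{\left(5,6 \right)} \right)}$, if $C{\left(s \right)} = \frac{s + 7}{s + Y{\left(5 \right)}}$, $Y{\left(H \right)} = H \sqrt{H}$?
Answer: $\frac{27209}{7921} - \frac{10140 \sqrt{5}}{7921} \approx 0.57256$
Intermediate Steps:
$Y{\left(H \right)} = H^{\frac{3}{2}}$
$C{\left(s \right)} = \frac{7 + s}{s + 5 \sqrt{5}}$ ($C{\left(s \right)} = \frac{s + 7}{s + 5^{\frac{3}{2}}} = \frac{7 + s}{s + 5 \sqrt{5}}$)
$C^{2}{\left(K{\left(5,6 \right)} \right)} = \left(\frac{7 + 6}{6 + 5 \sqrt{5}}\right)^{2} = \left(\frac{1}{6 + 5 \sqrt{5}} \cdot 13\right)^{2} = \left(\frac{13}{6 + 5 \sqrt{5}}\right)^{2} = \frac{169}{\left(6 + 5 \sqrt{5}\right)^{2}}$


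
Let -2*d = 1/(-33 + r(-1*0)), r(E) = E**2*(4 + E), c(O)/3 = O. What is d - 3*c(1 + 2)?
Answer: -1781/66 ≈ -26.985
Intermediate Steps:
c(O) = 3*O
d = 1/66 (d = -1/(2*(-33 + (-1*0)**2*(4 - 1*0))) = -1/(2*(-33 + 0**2*(4 + 0))) = -1/(2*(-33 + 0*4)) = -1/(2*(-33 + 0)) = -1/2/(-33) = -1/2*(-1/33) = 1/66 ≈ 0.015152)
d - 3*c(1 + 2) = 1/66 - 9*(1 + 2) = 1/66 - 9*3 = 1/66 - 3*9 = 1/66 - 27 = -1781/66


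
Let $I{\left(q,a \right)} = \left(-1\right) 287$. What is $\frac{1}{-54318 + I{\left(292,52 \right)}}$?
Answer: $- \frac{1}{54605} \approx -1.8313 \cdot 10^{-5}$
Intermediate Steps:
$I{\left(q,a \right)} = -287$
$\frac{1}{-54318 + I{\left(292,52 \right)}} = \frac{1}{-54318 - 287} = \frac{1}{-54605} = - \frac{1}{54605}$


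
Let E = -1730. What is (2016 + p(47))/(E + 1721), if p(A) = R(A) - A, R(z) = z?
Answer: -224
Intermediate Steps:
p(A) = 0 (p(A) = A - A = 0)
(2016 + p(47))/(E + 1721) = (2016 + 0)/(-1730 + 1721) = 2016/(-9) = 2016*(-1/9) = -224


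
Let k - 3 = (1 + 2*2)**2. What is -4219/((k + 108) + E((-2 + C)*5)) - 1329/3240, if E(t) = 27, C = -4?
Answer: -4628729/176040 ≈ -26.294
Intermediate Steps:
k = 28 (k = 3 + (1 + 2*2)**2 = 3 + (1 + 4)**2 = 3 + 5**2 = 3 + 25 = 28)
-4219/((k + 108) + E((-2 + C)*5)) - 1329/3240 = -4219/((28 + 108) + 27) - 1329/3240 = -4219/(136 + 27) - 1329*1/3240 = -4219/163 - 443/1080 = -4628729/176040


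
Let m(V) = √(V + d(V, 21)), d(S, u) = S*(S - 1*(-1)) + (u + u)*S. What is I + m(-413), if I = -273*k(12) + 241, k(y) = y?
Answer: -3035 + 3*√16933 ≈ -2644.6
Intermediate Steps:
d(S, u) = S*(1 + S) + 2*S*u (d(S, u) = S*(S + 1) + (2*u)*S = S*(1 + S) + 2*S*u)
m(V) = √(V + V*(43 + V)) (m(V) = √(V + V*(1 + V + 2*21)) = √(V + V*(1 + V + 42)) = √(V + V*(43 + V)))
I = -3035 (I = -273*12 + 241 = -3276 + 241 = -3035)
I + m(-413) = -3035 + √(-413*(44 - 413)) = -3035 + √(-413*(-369)) = -3035 + √152397 = -3035 + 3*√16933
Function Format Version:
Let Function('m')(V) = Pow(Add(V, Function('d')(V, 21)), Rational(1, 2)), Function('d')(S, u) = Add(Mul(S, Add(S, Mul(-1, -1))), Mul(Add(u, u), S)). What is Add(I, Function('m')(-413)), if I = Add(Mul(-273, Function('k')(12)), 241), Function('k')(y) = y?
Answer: Add(-3035, Mul(3, Pow(16933, Rational(1, 2)))) ≈ -2644.6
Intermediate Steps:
Function('d')(S, u) = Add(Mul(S, Add(1, S)), Mul(2, S, u)) (Function('d')(S, u) = Add(Mul(S, Add(S, 1)), Mul(Mul(2, u), S)) = Add(Mul(S, Add(1, S)), Mul(2, S, u)))
Function('m')(V) = Pow(Add(V, Mul(V, Add(43, V))), Rational(1, 2)) (Function('m')(V) = Pow(Add(V, Mul(V, Add(1, V, Mul(2, 21)))), Rational(1, 2)) = Pow(Add(V, Mul(V, Add(1, V, 42))), Rational(1, 2)) = Pow(Add(V, Mul(V, Add(43, V))), Rational(1, 2)))
I = -3035 (I = Add(Mul(-273, 12), 241) = Add(-3276, 241) = -3035)
Add(I, Function('m')(-413)) = Add(-3035, Pow(Mul(-413, Add(44, -413)), Rational(1, 2))) = Add(-3035, Pow(Mul(-413, -369), Rational(1, 2))) = Add(-3035, Pow(152397, Rational(1, 2))) = Add(-3035, Mul(3, Pow(16933, Rational(1, 2))))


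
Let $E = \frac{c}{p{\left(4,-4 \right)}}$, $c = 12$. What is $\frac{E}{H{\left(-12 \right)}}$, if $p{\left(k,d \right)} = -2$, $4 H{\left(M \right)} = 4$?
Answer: $-6$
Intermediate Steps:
$H{\left(M \right)} = 1$ ($H{\left(M \right)} = \frac{1}{4} \cdot 4 = 1$)
$E = -6$ ($E = \frac{12}{-2} = 12 \left(- \frac{1}{2}\right) = -6$)
$\frac{E}{H{\left(-12 \right)}} = 1^{-1} \left(-6\right) = 1 \left(-6\right) = -6$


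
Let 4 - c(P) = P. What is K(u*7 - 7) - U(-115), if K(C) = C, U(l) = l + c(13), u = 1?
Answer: 124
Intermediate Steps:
c(P) = 4 - P
U(l) = -9 + l (U(l) = l + (4 - 1*13) = l + (4 - 13) = l - 9 = -9 + l)
K(u*7 - 7) - U(-115) = (1*7 - 7) - (-9 - 115) = (7 - 7) - 1*(-124) = 0 + 124 = 124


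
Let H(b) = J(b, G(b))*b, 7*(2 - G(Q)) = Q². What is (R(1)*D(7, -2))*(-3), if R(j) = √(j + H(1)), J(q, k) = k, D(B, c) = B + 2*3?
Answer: -78*√35/7 ≈ -65.922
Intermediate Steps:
D(B, c) = 6 + B (D(B, c) = B + 6 = 6 + B)
G(Q) = 2 - Q²/7
H(b) = b*(2 - b²/7) (H(b) = (2 - b²/7)*b = b*(2 - b²/7))
R(j) = √(13/7 + j) (R(j) = √(j + (⅐)*1*(14 - 1*1²)) = √(j + (⅐)*1*(14 - 1*1)) = √(j + (⅐)*1*(14 - 1)) = √(j + (⅐)*1*13) = √(j + 13/7) = √(13/7 + j))
(R(1)*D(7, -2))*(-3) = ((√(91 + 49*1)/7)*(6 + 7))*(-3) = ((√(91 + 49)/7)*13)*(-3) = ((√140/7)*13)*(-3) = (((2*√35)/7)*13)*(-3) = ((2*√35/7)*13)*(-3) = (26*√35/7)*(-3) = -78*√35/7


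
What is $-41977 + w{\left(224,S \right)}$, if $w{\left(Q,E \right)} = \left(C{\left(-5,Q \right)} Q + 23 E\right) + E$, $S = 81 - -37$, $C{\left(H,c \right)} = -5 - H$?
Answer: $-39145$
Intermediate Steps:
$S = 118$ ($S = 81 + 37 = 118$)
$w{\left(Q,E \right)} = 24 E$ ($w{\left(Q,E \right)} = \left(\left(-5 - -5\right) Q + 23 E\right) + E = \left(\left(-5 + 5\right) Q + 23 E\right) + E = \left(0 Q + 23 E\right) + E = \left(0 + 23 E\right) + E = 23 E + E = 24 E$)
$-41977 + w{\left(224,S \right)} = -41977 + 24 \cdot 118 = -41977 + 2832 = -39145$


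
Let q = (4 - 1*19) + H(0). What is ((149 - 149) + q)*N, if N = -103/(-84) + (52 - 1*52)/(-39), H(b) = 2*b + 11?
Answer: -103/21 ≈ -4.9048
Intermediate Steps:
H(b) = 11 + 2*b
N = 103/84 (N = -103*(-1/84) + (52 - 52)*(-1/39) = 103/84 + 0*(-1/39) = 103/84 + 0 = 103/84 ≈ 1.2262)
q = -4 (q = (4 - 1*19) + (11 + 2*0) = (4 - 19) + (11 + 0) = -15 + 11 = -4)
((149 - 149) + q)*N = ((149 - 149) - 4)*(103/84) = (0 - 4)*(103/84) = -4*103/84 = -103/21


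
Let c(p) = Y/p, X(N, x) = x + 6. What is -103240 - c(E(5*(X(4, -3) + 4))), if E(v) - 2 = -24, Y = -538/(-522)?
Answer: -592803811/5742 ≈ -1.0324e+5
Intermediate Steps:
X(N, x) = 6 + x
Y = 269/261 (Y = -538*(-1/522) = 269/261 ≈ 1.0307)
E(v) = -22 (E(v) = 2 - 24 = -22)
c(p) = 269/(261*p)
-103240 - c(E(5*(X(4, -3) + 4))) = -103240 - 269/(261*(-22)) = -103240 - 269*(-1)/(261*22) = -103240 - 1*(-269/5742) = -103240 + 269/5742 = -592803811/5742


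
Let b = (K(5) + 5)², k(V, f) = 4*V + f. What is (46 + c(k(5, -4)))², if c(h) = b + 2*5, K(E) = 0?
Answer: 6561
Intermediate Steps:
k(V, f) = f + 4*V
b = 25 (b = (0 + 5)² = 5² = 25)
c(h) = 35 (c(h) = 25 + 2*5 = 25 + 10 = 35)
(46 + c(k(5, -4)))² = (46 + 35)² = 81² = 6561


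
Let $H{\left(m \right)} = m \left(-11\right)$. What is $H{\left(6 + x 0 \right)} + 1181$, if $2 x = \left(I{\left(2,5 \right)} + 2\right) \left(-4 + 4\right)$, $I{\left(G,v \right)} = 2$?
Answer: $1115$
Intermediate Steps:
$x = 0$ ($x = \frac{\left(2 + 2\right) \left(-4 + 4\right)}{2} = \frac{4 \cdot 0}{2} = \frac{1}{2} \cdot 0 = 0$)
$H{\left(m \right)} = - 11 m$
$H{\left(6 + x 0 \right)} + 1181 = - 11 \left(6 + 0 \cdot 0\right) + 1181 = - 11 \left(6 + 0\right) + 1181 = \left(-11\right) 6 + 1181 = -66 + 1181 = 1115$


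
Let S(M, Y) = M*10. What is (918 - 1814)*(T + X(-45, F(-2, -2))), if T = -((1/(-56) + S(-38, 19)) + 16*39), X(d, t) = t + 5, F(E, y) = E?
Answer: 215920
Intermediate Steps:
S(M, Y) = 10*M
X(d, t) = 5 + t
T = -13663/56 (T = -((1/(-56) + 10*(-38)) + 16*39) = -((-1/56 - 380) + 624) = -(-21281/56 + 624) = -1*13663/56 = -13663/56 ≈ -243.98)
(918 - 1814)*(T + X(-45, F(-2, -2))) = (918 - 1814)*(-13663/56 + (5 - 2)) = -896*(-13663/56 + 3) = -896*(-13495/56) = 215920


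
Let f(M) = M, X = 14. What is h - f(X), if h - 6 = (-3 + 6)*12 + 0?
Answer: 28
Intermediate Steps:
h = 42 (h = 6 + ((-3 + 6)*12 + 0) = 6 + (3*12 + 0) = 6 + (36 + 0) = 6 + 36 = 42)
h - f(X) = 42 - 1*14 = 42 - 14 = 28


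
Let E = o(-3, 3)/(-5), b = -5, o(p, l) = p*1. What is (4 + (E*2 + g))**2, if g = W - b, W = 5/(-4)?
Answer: 32041/400 ≈ 80.103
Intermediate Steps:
o(p, l) = p
W = -5/4 (W = 5*(-1/4) = -5/4 ≈ -1.2500)
g = 15/4 (g = -5/4 - 1*(-5) = -5/4 + 5 = 15/4 ≈ 3.7500)
E = 3/5 (E = -3/(-5) = -3*(-1/5) = 3/5 ≈ 0.60000)
(4 + (E*2 + g))**2 = (4 + ((3/5)*2 + 15/4))**2 = (4 + (6/5 + 15/4))**2 = (4 + 99/20)**2 = (179/20)**2 = 32041/400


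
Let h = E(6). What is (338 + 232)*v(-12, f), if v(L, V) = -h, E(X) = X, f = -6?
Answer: -3420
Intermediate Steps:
h = 6
v(L, V) = -6 (v(L, V) = -1*6 = -6)
(338 + 232)*v(-12, f) = (338 + 232)*(-6) = 570*(-6) = -3420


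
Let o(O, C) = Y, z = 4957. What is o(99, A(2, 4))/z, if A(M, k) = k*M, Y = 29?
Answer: 29/4957 ≈ 0.0058503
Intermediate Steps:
A(M, k) = M*k
o(O, C) = 29
o(99, A(2, 4))/z = 29/4957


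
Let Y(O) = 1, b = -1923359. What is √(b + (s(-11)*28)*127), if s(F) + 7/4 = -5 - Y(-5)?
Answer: I*√1950918 ≈ 1396.8*I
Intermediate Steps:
s(F) = -31/4 (s(F) = -7/4 + (-5 - 1*1) = -7/4 + (-5 - 1) = -7/4 - 6 = -31/4)
√(b + (s(-11)*28)*127) = √(-1923359 - 31/4*28*127) = √(-1923359 - 217*127) = √(-1923359 - 27559) = √(-1950918) = I*√1950918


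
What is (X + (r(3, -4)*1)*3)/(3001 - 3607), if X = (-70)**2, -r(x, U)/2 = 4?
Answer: -2438/303 ≈ -8.0462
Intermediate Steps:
r(x, U) = -8 (r(x, U) = -2*4 = -8)
X = 4900
(X + (r(3, -4)*1)*3)/(3001 - 3607) = (4900 - 8*1*3)/(3001 - 3607) = (4900 - 8*3)/(-606) = (4900 - 24)*(-1/606) = 4876*(-1/606) = -2438/303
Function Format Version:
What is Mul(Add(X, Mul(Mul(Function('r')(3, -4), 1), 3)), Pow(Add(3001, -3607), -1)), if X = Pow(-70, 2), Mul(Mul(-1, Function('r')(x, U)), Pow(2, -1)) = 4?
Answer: Rational(-2438, 303) ≈ -8.0462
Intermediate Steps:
Function('r')(x, U) = -8 (Function('r')(x, U) = Mul(-2, 4) = -8)
X = 4900
Mul(Add(X, Mul(Mul(Function('r')(3, -4), 1), 3)), Pow(Add(3001, -3607), -1)) = Mul(Add(4900, Mul(Mul(-8, 1), 3)), Pow(Add(3001, -3607), -1)) = Mul(Add(4900, Mul(-8, 3)), Pow(-606, -1)) = Mul(Add(4900, -24), Rational(-1, 606)) = Mul(4876, Rational(-1, 606)) = Rational(-2438, 303)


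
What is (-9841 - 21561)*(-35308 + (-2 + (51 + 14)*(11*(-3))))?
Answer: 1176161910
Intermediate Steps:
(-9841 - 21561)*(-35308 + (-2 + (51 + 14)*(11*(-3)))) = -31402*(-35308 + (-2 + 65*(-33))) = -31402*(-35308 + (-2 - 2145)) = -31402*(-35308 - 2147) = -31402*(-37455) = 1176161910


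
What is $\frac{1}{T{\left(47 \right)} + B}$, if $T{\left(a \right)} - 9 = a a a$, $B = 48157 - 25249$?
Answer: $\frac{1}{126740} \approx 7.8902 \cdot 10^{-6}$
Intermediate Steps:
$B = 22908$ ($B = 48157 - 25249 = 22908$)
$T{\left(a \right)} = 9 + a^{3}$ ($T{\left(a \right)} = 9 + a a a = 9 + a^{2} a = 9 + a^{3}$)
$\frac{1}{T{\left(47 \right)} + B} = \frac{1}{\left(9 + 47^{3}\right) + 22908} = \frac{1}{\left(9 + 103823\right) + 22908} = \frac{1}{103832 + 22908} = \frac{1}{126740}$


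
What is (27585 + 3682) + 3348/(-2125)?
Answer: 66439027/2125 ≈ 31265.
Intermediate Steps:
(27585 + 3682) + 3348/(-2125) = 31267 + 3348*(-1/2125) = 31267 - 3348/2125 = 66439027/2125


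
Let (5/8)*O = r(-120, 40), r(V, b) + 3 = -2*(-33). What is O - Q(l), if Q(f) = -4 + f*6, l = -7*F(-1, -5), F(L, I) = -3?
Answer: -106/5 ≈ -21.200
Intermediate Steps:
l = 21 (l = -7*(-3) = 21)
r(V, b) = 63 (r(V, b) = -3 - 2*(-33) = -3 + 66 = 63)
Q(f) = -4 + 6*f
O = 504/5 (O = (8/5)*63 = 504/5 ≈ 100.80)
O - Q(l) = 504/5 - (-4 + 6*21) = 504/5 - (-4 + 126) = 504/5 - 1*122 = 504/5 - 122 = -106/5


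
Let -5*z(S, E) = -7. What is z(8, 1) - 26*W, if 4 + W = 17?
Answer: -1683/5 ≈ -336.60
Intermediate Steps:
W = 13 (W = -4 + 17 = 13)
z(S, E) = 7/5 (z(S, E) = -⅕*(-7) = 7/5)
z(8, 1) - 26*W = 7/5 - 26*13 = 7/5 - 338 = -1683/5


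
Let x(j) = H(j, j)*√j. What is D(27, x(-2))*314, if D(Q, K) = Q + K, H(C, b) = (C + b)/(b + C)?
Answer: 8478 + 314*I*√2 ≈ 8478.0 + 444.06*I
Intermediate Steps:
H(C, b) = 1 (H(C, b) = (C + b)/(C + b) = 1)
x(j) = √j (x(j) = 1*√j = √j)
D(Q, K) = K + Q
D(27, x(-2))*314 = (√(-2) + 27)*314 = (I*√2 + 27)*314 = (27 + I*√2)*314 = 8478 + 314*I*√2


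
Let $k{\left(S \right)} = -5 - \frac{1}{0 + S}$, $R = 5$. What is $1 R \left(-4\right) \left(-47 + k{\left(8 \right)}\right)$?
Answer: $\frac{2085}{2} \approx 1042.5$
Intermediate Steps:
$k{\left(S \right)} = -5 - \frac{1}{S}$
$1 R \left(-4\right) \left(-47 + k{\left(8 \right)}\right) = 1 \cdot 5 \left(-4\right) \left(-47 - \frac{41}{8}\right) = 5 \left(-4\right) \left(-47 - \frac{41}{8}\right) = - 20 \left(-47 - \frac{41}{8}\right) = \left(-20\right) \left(- \frac{417}{8}\right) = \frac{2085}{2}$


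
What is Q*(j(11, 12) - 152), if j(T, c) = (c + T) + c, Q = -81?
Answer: 9477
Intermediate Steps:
j(T, c) = T + 2*c (j(T, c) = (T + c) + c = T + 2*c)
Q*(j(11, 12) - 152) = -81*((11 + 2*12) - 152) = -81*((11 + 24) - 152) = -81*(35 - 152) = -81*(-117) = 9477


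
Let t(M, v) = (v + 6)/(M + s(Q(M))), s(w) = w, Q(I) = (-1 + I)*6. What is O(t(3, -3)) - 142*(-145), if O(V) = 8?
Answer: 20598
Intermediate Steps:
Q(I) = -6 + 6*I
t(M, v) = (6 + v)/(-6 + 7*M) (t(M, v) = (v + 6)/(M + (-6 + 6*M)) = (6 + v)/(-6 + 7*M))
O(t(3, -3)) - 142*(-145) = 8 - 142*(-145) = 8 + 20590 = 20598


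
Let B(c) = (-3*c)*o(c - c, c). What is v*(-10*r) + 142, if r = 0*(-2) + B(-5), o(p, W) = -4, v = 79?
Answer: 47542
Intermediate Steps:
B(c) = 12*c (B(c) = -3*c*(-4) = 12*c)
r = -60 (r = 0*(-2) + 12*(-5) = 0 - 60 = -60)
v*(-10*r) + 142 = 79*(-10*(-60)) + 142 = 79*600 + 142 = 47400 + 142 = 47542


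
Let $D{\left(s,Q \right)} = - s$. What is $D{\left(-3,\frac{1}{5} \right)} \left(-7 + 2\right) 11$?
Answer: $-165$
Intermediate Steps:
$D{\left(-3,\frac{1}{5} \right)} \left(-7 + 2\right) 11 = \left(-1\right) \left(-3\right) \left(-7 + 2\right) 11 = 3 \left(-5\right) 11 = \left(-15\right) 11 = -165$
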